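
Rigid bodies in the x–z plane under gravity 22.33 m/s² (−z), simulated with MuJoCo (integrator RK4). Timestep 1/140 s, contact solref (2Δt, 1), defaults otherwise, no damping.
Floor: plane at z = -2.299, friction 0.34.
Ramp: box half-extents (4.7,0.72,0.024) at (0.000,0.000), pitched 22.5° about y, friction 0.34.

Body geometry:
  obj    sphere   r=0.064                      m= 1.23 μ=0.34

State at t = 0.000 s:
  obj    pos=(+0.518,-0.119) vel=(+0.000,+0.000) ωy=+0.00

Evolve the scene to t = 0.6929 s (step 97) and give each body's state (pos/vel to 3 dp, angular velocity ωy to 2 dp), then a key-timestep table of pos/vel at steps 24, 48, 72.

State at t = 0.6929 s:
  obj    pos=(+1.871,-0.680) vel=(+3.907,-1.618) ωy=+66.06

Key-timestep trajectory:
   step    t(s)  obj.x    obj.z    obj.vx   obj.vz 
     24  0.1714   +0.601  -0.154  +0.967  -0.400
     48  0.3429   +0.849  -0.257  +1.933  -0.801
     72  0.5143   +1.264  -0.428  +2.900  -1.201


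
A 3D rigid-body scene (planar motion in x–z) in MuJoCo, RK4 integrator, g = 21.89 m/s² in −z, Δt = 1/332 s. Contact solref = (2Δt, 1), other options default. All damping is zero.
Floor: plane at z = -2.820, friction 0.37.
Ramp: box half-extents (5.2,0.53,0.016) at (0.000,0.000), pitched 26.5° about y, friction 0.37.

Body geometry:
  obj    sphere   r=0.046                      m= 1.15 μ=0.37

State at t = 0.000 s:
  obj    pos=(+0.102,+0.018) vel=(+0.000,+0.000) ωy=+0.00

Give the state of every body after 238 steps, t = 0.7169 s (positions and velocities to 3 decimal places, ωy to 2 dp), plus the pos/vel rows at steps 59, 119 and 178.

State at t = 0.7169 s:
  obj    pos=(+1.707,-0.782) vel=(+4.476,-2.232) ωy=+108.71

Key-timestep trajectory:
   step    t(s)  obj.x    obj.z    obj.vx   obj.vz 
     59  0.1777   +0.201  -0.031  +1.110  -0.553
    119  0.3584   +0.503  -0.182  +2.238  -1.116
    178  0.5361   +1.000  -0.429  +3.348  -1.669


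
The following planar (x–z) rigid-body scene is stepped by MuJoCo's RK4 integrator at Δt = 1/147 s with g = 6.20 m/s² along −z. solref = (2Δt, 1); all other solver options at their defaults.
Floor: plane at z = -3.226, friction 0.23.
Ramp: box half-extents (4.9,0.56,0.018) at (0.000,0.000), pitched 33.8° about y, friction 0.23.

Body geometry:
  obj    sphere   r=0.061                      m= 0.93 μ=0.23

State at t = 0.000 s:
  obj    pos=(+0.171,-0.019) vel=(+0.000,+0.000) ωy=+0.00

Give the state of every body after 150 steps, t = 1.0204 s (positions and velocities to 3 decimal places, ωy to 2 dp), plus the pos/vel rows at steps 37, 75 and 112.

State at t = 1.0204 s:
  obj    pos=(+1.237,-0.733) vel=(+2.089,-1.399) ωy=+41.19

Key-timestep trajectory:
   step    t(s)  obj.x    obj.z    obj.vx   obj.vz 
     37  0.2517   +0.236  -0.063  +0.516  -0.345
     75  0.5102   +0.438  -0.198  +1.045  -0.699
    112  0.7619   +0.765  -0.417  +1.560  -1.044


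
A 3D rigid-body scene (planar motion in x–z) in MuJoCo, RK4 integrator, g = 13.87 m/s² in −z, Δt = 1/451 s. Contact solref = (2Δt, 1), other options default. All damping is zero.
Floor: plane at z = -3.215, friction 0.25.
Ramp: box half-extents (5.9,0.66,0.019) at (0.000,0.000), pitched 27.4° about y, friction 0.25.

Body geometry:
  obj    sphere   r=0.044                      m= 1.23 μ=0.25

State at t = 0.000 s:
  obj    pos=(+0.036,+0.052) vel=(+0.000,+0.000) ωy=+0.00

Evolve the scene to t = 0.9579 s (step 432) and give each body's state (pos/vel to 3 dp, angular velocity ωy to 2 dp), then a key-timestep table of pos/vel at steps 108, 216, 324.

State at t = 0.9579 s:
  obj    pos=(+1.893,-0.910) vel=(+3.877,-2.010) ωy=+99.24

Key-timestep trajectory:
   step    t(s)  obj.x    obj.z    obj.vx   obj.vz 
    108  0.2395   +0.152  -0.008  +0.969  -0.503
    216  0.4789   +0.500  -0.188  +1.939  -1.005
    324  0.7184   +1.081  -0.489  +2.908  -1.507


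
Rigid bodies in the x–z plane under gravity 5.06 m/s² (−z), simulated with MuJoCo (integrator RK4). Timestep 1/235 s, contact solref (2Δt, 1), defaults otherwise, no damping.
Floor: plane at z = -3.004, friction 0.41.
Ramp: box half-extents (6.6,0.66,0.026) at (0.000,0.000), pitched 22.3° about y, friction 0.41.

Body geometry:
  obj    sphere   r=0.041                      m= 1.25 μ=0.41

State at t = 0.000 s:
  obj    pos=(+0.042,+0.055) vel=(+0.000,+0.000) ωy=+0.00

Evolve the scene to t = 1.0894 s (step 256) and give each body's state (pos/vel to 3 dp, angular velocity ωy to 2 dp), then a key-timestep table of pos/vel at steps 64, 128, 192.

State at t = 1.0894 s:
  obj    pos=(+0.795,-0.254) vel=(+1.382,-0.567) ωy=+36.43

Key-timestep trajectory:
   step    t(s)  obj.x    obj.z    obj.vx   obj.vz 
     64  0.2723   +0.089  +0.036  +0.346  -0.142
    128  0.5447   +0.230  -0.022  +0.691  -0.283
    192  0.8170   +0.466  -0.119  +1.037  -0.425


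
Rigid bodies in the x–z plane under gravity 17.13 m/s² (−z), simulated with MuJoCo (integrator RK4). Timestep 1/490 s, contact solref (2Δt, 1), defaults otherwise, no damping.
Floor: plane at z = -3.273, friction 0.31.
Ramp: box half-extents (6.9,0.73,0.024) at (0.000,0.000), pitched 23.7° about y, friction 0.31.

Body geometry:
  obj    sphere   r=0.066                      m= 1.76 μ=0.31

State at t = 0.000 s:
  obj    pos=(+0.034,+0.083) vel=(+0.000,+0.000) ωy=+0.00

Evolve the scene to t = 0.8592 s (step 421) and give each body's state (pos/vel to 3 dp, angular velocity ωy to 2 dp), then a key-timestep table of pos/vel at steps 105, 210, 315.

State at t = 0.8592 s:
  obj    pos=(+1.696,-0.646) vel=(+3.869,-1.698) ωy=+64.02

Key-timestep trajectory:
   step    t(s)  obj.x    obj.z    obj.vx   obj.vz 
    105  0.2143   +0.138  +0.038  +0.965  -0.424
    210  0.4286   +0.448  -0.098  +1.930  -0.847
    315  0.6429   +0.965  -0.325  +2.895  -1.271


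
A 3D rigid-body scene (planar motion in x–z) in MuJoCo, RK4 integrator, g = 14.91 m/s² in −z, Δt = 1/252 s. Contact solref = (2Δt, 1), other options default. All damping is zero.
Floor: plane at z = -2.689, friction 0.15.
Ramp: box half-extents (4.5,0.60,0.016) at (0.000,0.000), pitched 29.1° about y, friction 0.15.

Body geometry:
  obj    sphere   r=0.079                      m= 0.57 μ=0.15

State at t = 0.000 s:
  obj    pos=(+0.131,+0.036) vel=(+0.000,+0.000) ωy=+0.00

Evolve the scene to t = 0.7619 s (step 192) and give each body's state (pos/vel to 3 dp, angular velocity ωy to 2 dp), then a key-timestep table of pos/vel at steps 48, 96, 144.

State at t = 0.7619 s:
  obj    pos=(+1.475,-0.712) vel=(+3.522,-1.976) ωy=+47.03

Key-timestep trajectory:
   step    t(s)  obj.x    obj.z    obj.vx   obj.vz 
     48  0.1905   +0.215  -0.011  +0.876  -0.506
     96  0.3810   +0.467  -0.151  +1.760  -0.990
    144  0.5714   +0.887  -0.385  +2.643  -1.477


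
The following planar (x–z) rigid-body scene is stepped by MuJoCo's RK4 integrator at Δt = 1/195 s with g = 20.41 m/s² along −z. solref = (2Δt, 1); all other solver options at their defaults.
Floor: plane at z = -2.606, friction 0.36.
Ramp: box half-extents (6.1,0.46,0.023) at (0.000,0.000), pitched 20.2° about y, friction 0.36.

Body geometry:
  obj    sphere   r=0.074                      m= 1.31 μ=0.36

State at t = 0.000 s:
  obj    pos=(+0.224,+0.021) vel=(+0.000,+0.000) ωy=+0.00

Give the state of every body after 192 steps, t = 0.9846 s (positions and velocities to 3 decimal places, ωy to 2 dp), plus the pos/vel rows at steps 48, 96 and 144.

State at t = 0.9846 s:
  obj    pos=(+2.514,-0.822) vel=(+4.652,-1.711) ωy=+66.97

Key-timestep trajectory:
   step    t(s)  obj.x    obj.z    obj.vx   obj.vz 
     48  0.2462   +0.367  -0.032  +1.163  -0.428
     96  0.4923   +0.797  -0.190  +2.326  -0.856
    144  0.7385   +1.512  -0.453  +3.489  -1.284


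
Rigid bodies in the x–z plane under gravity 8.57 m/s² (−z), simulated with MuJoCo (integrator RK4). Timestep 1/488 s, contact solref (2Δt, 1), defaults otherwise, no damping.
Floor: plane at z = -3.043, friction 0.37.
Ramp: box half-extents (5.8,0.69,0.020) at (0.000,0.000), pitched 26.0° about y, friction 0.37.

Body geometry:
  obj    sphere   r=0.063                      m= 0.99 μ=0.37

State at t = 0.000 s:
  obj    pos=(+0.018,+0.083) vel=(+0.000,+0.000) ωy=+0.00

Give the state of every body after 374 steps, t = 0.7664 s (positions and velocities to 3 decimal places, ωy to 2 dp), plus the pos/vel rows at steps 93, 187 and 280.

State at t = 0.7664 s:
  obj    pos=(+0.727,-0.262) vel=(+1.848,-0.902) ωy=+32.64

Key-timestep trajectory:
   step    t(s)  obj.x    obj.z    obj.vx   obj.vz 
     93  0.1906   +0.062  +0.062  +0.460  -0.224
    187  0.3832   +0.195  -0.003  +0.924  -0.451
    280  0.5738   +0.415  -0.110  +1.384  -0.675


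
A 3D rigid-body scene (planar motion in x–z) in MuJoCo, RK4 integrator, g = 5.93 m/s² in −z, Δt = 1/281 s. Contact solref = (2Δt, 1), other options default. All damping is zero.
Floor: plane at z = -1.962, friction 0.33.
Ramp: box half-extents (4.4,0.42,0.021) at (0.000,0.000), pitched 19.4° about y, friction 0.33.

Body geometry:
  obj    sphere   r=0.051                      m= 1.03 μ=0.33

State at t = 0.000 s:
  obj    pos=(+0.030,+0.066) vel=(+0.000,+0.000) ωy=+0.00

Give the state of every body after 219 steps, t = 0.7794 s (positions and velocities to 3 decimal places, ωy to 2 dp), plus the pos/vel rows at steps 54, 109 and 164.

State at t = 0.7794 s:
  obj    pos=(+0.433,-0.076) vel=(+1.034,-0.364) ωy=+21.50

Key-timestep trajectory:
   step    t(s)  obj.x    obj.z    obj.vx   obj.vz 
     54  0.1922   +0.054  +0.057  +0.255  -0.090
    109  0.3879   +0.130  +0.031  +0.515  -0.181
    164  0.5836   +0.256  -0.014  +0.775  -0.273


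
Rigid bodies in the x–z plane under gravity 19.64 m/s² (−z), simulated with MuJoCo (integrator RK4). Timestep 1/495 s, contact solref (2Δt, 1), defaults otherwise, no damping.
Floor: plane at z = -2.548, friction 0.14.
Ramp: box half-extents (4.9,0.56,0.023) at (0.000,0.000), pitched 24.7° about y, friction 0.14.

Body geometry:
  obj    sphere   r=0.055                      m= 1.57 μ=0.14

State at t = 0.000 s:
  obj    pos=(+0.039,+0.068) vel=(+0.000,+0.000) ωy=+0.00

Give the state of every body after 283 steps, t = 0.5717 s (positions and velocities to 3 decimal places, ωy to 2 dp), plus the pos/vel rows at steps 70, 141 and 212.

State at t = 0.5717 s:
  obj    pos=(+0.910,-0.332) vel=(+3.045,-1.401) ωy=+60.92

Key-timestep trajectory:
   step    t(s)  obj.x    obj.z    obj.vx   obj.vz 
     70  0.1414   +0.092  +0.043  +0.753  -0.347
    141  0.2848   +0.255  -0.031  +1.517  -0.698
    212  0.4283   +0.528  -0.157  +2.281  -1.049


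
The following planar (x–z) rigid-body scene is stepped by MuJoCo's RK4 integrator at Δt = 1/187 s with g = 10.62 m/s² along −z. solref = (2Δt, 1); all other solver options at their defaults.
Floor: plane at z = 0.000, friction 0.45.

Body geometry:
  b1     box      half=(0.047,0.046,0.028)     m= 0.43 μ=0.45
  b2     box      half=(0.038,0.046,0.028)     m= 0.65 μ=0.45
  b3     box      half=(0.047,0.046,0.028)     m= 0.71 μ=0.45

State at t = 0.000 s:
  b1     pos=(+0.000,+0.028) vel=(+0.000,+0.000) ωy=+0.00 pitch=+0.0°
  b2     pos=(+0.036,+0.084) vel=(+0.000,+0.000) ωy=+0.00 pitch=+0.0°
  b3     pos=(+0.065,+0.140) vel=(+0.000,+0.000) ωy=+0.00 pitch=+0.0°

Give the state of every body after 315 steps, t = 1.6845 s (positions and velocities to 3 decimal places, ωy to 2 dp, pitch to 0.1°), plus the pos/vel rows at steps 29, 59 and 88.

State at t = 1.6845 s:
  b1     pos=(+0.000,+0.028) vel=(+0.000,+0.000) ωy=+0.00 pitch=+0.0°
  b2     pos=(+0.086,+0.038) vel=(+0.000,+0.000) ωy=+0.00 pitch=+90.0°
  b3     pos=(+0.241,+0.028) vel=(+0.000,+0.000) ωy=+0.00 pitch=+180.0°

Key-timestep trajectory:
   step    t(s)  b1.x    b1.z    b1.vx   b1.vz   b2.x    b2.z    b2.vx   b2.vz   b3.x    b3.z    b3.vx   b3.vz 
     29  0.1551   +0.000  +0.028  -0.001  +0.000   +0.040  +0.085  +0.065  +0.016   +0.077  +0.137  +0.174  -0.066
     59  0.3155   +0.000  +0.028  -0.001  +0.000   +0.067  +0.077  +0.305  -0.319   +0.132  +0.080  +0.449  -0.936
     88  0.4706   +0.000  +0.028  +0.000  +0.000   +0.086  +0.038  +0.000  +0.001   +0.204  +0.053  +0.428  -0.128


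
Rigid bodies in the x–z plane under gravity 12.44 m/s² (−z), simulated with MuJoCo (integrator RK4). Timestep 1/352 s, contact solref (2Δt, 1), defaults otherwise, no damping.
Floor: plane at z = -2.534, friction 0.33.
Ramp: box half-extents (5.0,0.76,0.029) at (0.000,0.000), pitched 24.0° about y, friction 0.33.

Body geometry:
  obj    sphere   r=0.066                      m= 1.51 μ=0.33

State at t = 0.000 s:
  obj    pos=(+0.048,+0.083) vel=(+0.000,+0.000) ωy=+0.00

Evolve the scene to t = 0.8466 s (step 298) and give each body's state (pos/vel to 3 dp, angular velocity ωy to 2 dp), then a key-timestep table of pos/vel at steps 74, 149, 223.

State at t = 0.8466 s:
  obj    pos=(+1.231,-0.444) vel=(+2.795,-1.245) ωy=+46.35

Key-timestep trajectory:
   step    t(s)  obj.x    obj.z    obj.vx   obj.vz 
     74  0.2102   +0.121  +0.050  +0.694  -0.309
    149  0.4233   +0.344  -0.049  +1.398  -0.622
    223  0.6335   +0.711  -0.212  +2.092  -0.931


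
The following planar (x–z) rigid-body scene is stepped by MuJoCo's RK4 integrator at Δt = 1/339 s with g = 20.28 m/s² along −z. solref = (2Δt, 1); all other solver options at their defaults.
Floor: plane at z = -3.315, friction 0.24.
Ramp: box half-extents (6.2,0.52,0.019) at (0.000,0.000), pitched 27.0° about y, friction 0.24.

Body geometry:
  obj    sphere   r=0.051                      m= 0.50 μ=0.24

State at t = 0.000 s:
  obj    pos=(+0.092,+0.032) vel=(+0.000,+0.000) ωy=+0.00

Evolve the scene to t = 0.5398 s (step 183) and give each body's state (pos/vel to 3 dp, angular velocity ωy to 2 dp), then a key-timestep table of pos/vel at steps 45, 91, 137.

State at t = 0.5398 s:
  obj    pos=(+0.946,-0.403) vel=(+3.163,-1.612) ωy=+69.59

Key-timestep trajectory:
   step    t(s)  obj.x    obj.z    obj.vx   obj.vz 
     45  0.1327   +0.144  +0.005  +0.778  -0.396
     91  0.2684   +0.303  -0.076  +1.573  -0.802
    137  0.4041   +0.571  -0.212  +2.368  -1.207


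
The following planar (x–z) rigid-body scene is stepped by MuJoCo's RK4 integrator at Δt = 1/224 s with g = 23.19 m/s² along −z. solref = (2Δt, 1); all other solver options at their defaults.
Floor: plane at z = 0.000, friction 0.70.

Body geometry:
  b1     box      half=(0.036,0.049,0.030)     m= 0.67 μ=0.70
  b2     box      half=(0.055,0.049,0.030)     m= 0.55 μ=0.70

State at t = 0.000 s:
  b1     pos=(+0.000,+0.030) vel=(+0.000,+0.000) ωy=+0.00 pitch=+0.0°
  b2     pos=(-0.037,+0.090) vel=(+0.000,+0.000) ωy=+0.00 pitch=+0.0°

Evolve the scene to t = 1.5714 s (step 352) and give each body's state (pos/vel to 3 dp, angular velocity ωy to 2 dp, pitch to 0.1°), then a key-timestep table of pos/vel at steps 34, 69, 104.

State at t = 1.5714 s:
  b1     pos=(+0.000,+0.030) vel=(+0.000,+0.000) ωy=+0.00 pitch=+0.0°
  b2     pos=(-0.174,+0.030) vel=(+0.000,+0.000) ωy=+0.00 pitch=+180.0°

Key-timestep trajectory:
   step    t(s)  b1.x    b1.z    b1.vx   b1.vz   b2.x    b2.z    b2.vx   b2.vz 
     34  0.1518   +0.000  +0.030  +0.000  +0.000   -0.044  +0.089  -0.134  -0.035
     69  0.3080   +0.000  +0.030  +0.000  +0.000   -0.099  +0.060  -0.318  +0.131
    104  0.4643   +0.000  +0.030  +0.000  +0.000   -0.136  +0.060  -0.354  -0.107


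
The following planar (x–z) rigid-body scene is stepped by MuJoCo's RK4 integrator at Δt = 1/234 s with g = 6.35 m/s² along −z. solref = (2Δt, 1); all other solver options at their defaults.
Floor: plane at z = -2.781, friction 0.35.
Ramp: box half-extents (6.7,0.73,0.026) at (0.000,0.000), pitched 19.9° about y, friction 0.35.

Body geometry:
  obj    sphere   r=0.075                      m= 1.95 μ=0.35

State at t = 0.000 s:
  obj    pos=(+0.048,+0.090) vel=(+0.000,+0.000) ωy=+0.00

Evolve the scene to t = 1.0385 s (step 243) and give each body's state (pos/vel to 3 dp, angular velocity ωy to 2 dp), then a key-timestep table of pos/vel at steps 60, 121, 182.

State at t = 1.0385 s:
  obj    pos=(+0.831,-0.193) vel=(+1.508,-0.546) ωy=+21.37

Key-timestep trajectory:
   step    t(s)  obj.x    obj.z    obj.vx   obj.vz 
     60  0.2564   +0.096  +0.073  +0.372  -0.135
    121  0.5171   +0.242  +0.020  +0.751  -0.272
    182  0.7778   +0.487  -0.069  +1.129  -0.409


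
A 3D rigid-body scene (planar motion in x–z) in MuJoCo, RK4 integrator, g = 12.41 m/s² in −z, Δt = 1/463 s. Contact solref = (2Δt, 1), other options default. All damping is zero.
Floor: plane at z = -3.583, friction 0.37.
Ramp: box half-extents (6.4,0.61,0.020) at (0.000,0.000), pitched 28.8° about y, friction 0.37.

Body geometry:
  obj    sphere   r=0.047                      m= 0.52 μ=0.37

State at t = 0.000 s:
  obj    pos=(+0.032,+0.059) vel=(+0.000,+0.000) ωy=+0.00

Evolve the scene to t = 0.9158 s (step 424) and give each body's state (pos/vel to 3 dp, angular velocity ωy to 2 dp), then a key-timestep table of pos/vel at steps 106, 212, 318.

State at t = 0.9158 s:
  obj    pos=(+1.601,-0.804) vel=(+3.427,-1.884) ωy=+83.20

Key-timestep trajectory:
   step    t(s)  obj.x    obj.z    obj.vx   obj.vz 
    106  0.2289   +0.130  +0.005  +0.857  -0.471
    212  0.4579   +0.424  -0.157  +1.714  -0.942
    318  0.6868   +0.915  -0.426  +2.570  -1.413


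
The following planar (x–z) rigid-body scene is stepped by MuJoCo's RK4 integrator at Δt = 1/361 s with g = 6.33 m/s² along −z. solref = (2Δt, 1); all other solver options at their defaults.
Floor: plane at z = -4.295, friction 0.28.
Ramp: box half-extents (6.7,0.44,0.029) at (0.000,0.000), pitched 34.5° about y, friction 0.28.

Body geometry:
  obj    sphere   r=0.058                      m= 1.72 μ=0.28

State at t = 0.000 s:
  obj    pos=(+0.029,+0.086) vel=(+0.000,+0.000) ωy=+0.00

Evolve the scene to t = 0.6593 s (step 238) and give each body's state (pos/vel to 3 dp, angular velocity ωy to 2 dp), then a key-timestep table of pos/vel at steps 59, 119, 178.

State at t = 0.6593 s:
  obj    pos=(+0.488,-0.230) vel=(+1.392,-0.956) ωy=+29.10

Key-timestep trajectory:
   step    t(s)  obj.x    obj.z    obj.vx   obj.vz 
     59  0.1634   +0.057  +0.066  +0.345  -0.237
    119  0.3296   +0.144  +0.007  +0.696  -0.478
    178  0.4931   +0.286  -0.091  +1.041  -0.715


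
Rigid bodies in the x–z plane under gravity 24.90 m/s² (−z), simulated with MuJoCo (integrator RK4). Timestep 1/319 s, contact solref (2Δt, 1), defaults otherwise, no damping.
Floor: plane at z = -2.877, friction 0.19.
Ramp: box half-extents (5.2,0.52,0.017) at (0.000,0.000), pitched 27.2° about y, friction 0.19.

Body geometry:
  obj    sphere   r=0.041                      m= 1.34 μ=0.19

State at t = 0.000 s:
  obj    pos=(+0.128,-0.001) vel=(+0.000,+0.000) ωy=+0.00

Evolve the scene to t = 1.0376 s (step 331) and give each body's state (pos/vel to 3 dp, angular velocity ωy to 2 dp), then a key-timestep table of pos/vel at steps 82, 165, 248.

State at t = 1.0376 s:
  obj    pos=(+4.021,-2.001) vel=(+7.503,-3.856) ωy=+205.71

Key-timestep trajectory:
   step    t(s)  obj.x    obj.z    obj.vx   obj.vz 
     82  0.2571   +0.367  -0.123  +1.859  -0.955
    165  0.5172   +1.096  -0.498  +3.740  -1.922
    248  0.7774   +2.314  -1.124  +5.622  -2.889


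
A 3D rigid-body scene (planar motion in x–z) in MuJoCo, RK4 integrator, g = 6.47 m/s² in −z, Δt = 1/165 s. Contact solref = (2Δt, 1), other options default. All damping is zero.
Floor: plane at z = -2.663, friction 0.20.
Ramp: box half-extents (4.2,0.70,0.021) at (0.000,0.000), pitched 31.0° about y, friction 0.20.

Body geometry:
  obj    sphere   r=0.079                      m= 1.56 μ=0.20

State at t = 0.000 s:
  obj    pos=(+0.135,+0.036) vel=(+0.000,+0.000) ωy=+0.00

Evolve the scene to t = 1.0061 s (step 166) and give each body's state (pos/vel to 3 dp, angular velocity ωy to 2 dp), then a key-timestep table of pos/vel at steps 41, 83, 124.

State at t = 1.0061 s:
  obj    pos=(+1.168,-0.585) vel=(+2.053,-1.233) ωy=+30.30

Key-timestep trajectory:
   step    t(s)  obj.x    obj.z    obj.vx   obj.vz 
     41  0.2485   +0.198  -0.002  +0.507  -0.305
     83  0.5030   +0.393  -0.120  +1.027  -0.617
    124  0.7515   +0.711  -0.311  +1.534  -0.921


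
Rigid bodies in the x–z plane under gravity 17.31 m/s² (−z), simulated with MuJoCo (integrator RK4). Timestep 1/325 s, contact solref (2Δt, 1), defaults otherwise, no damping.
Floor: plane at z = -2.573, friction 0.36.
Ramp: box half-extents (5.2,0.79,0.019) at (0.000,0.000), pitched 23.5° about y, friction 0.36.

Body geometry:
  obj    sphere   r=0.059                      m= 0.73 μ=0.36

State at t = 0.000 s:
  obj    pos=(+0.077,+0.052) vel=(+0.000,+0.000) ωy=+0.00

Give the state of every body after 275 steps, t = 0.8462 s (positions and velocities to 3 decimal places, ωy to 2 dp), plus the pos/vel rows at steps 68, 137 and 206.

State at t = 0.8462 s:
  obj    pos=(+1.696,-0.652) vel=(+3.826,-1.664) ωy=+70.70

Key-timestep trajectory:
   step    t(s)  obj.x    obj.z    obj.vx   obj.vz 
     68  0.2092   +0.176  +0.009  +0.946  -0.411
    137  0.4215   +0.479  -0.123  +1.906  -0.829
    206  0.6338   +0.985  -0.343  +2.866  -1.246


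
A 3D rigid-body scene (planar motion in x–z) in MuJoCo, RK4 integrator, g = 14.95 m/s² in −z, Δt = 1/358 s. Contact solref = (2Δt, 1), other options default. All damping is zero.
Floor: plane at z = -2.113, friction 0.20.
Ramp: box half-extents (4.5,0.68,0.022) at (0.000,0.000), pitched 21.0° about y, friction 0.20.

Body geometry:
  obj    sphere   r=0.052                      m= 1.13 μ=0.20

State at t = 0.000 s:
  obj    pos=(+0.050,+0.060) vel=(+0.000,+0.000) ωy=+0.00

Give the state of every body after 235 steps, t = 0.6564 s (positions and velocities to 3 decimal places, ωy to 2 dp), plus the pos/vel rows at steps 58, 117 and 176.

State at t = 0.6564 s:
  obj    pos=(+0.820,-0.235) vel=(+2.345,-0.900) ωy=+48.30

Key-timestep trajectory:
   step    t(s)  obj.x    obj.z    obj.vx   obj.vz 
     58  0.1620   +0.097  +0.042  +0.579  -0.222
    117  0.3268   +0.241  -0.013  +1.168  -0.448
    176  0.4916   +0.482  -0.106  +1.757  -0.674


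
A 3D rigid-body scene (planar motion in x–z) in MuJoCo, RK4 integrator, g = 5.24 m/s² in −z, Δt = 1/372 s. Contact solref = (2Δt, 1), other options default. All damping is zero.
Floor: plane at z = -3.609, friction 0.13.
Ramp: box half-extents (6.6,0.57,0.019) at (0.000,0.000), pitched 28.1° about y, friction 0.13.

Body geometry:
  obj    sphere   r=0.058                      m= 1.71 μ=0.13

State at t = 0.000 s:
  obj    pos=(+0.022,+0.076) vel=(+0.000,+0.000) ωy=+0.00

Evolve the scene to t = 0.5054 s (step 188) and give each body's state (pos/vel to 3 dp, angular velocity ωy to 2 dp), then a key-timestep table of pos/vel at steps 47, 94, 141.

State at t = 0.5054 s:
  obj    pos=(+0.232,-0.037) vel=(+0.834,-0.439) ωy=+13.12

Key-timestep trajectory:
   step    t(s)  obj.x    obj.z    obj.vx   obj.vz 
     47  0.1263   +0.035  +0.069  +0.208  -0.111
     94  0.2527   +0.074  +0.048  +0.416  -0.223
    141  0.3790   +0.140  +0.012  +0.622  -0.340


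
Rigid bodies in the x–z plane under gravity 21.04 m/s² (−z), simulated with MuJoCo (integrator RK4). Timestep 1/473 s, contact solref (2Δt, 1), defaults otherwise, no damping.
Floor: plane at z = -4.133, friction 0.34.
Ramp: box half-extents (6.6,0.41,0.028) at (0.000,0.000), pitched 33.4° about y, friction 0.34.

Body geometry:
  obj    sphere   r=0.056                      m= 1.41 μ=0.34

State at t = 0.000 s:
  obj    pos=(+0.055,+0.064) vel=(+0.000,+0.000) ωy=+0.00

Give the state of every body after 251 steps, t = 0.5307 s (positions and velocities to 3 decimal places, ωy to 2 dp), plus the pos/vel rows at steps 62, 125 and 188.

State at t = 0.5307 s:
  obj    pos=(+1.028,-0.577) vel=(+3.665,-2.417) ωy=+78.38

Key-timestep trajectory:
   step    t(s)  obj.x    obj.z    obj.vx   obj.vz 
     62  0.1311   +0.115  +0.025  +0.905  -0.597
    125  0.2643   +0.296  -0.095  +1.825  -1.204
    188  0.3975   +0.601  -0.296  +2.745  -1.810


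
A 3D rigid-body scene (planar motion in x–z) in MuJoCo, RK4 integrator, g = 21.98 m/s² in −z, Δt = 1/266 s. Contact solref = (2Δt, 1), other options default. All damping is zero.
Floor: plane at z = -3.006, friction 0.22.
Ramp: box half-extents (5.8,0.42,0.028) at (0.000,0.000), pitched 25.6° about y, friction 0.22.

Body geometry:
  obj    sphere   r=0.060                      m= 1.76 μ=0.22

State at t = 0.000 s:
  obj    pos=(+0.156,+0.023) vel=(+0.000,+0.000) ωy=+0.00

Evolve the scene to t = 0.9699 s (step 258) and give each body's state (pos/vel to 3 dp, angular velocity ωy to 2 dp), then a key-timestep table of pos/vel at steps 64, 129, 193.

State at t = 0.9699 s:
  obj    pos=(+3.034,-1.356) vel=(+5.934,-2.843) ωy=+109.64

Key-timestep trajectory:
   step    t(s)  obj.x    obj.z    obj.vx   obj.vz 
     64  0.2406   +0.333  -0.062  +1.472  -0.705
    129  0.4850   +0.876  -0.322  +2.967  -1.422
    193  0.7256   +1.767  -0.749  +4.439  -2.127


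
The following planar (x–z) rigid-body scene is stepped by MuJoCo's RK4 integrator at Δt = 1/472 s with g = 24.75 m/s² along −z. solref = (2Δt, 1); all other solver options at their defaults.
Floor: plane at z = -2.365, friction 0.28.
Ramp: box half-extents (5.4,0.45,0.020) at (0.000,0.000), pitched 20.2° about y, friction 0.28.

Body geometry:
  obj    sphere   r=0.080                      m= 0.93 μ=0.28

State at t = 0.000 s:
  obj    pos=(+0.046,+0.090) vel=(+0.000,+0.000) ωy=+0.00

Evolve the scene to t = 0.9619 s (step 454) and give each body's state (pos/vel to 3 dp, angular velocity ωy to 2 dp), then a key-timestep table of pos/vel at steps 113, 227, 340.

State at t = 0.9619 s:
  obj    pos=(+2.696,-0.885) vel=(+5.511,-2.027) ωy=+73.39

Key-timestep trajectory:
   step    t(s)  obj.x    obj.z    obj.vx   obj.vz 
    113  0.2394   +0.210  +0.029  +1.372  -0.505
    227  0.4809   +0.709  -0.154  +2.755  -1.014
    340  0.7203   +1.532  -0.457  +4.127  -1.518


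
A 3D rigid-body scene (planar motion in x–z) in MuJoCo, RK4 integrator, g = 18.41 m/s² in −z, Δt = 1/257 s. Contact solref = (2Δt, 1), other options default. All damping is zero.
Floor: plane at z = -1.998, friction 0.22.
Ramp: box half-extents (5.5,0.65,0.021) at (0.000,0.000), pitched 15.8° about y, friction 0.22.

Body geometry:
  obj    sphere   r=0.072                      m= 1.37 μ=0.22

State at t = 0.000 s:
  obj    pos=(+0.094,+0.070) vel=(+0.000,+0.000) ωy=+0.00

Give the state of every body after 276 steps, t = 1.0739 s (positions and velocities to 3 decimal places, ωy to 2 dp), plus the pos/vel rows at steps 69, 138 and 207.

State at t = 1.0739 s:
  obj    pos=(+2.081,-0.492) vel=(+3.700,-1.047) ωy=+53.40

Key-timestep trajectory:
   step    t(s)  obj.x    obj.z    obj.vx   obj.vz 
     69  0.2685   +0.218  +0.035  +0.925  -0.262
    138  0.5370   +0.591  -0.071  +1.850  -0.524
    207  0.8054   +1.212  -0.246  +2.775  -0.785


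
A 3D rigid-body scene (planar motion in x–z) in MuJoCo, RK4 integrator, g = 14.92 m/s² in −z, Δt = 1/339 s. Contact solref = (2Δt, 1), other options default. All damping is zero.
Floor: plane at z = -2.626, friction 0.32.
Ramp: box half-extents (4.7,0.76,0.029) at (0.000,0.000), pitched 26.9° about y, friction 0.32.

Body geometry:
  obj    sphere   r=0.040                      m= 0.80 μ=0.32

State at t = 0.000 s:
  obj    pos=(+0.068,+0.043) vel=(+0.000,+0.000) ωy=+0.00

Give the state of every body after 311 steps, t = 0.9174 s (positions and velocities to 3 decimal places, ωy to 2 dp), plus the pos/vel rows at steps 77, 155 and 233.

State at t = 0.9174 s:
  obj    pos=(+1.878,-0.875) vel=(+3.945,-2.001) ωy=+110.57

Key-timestep trajectory:
   step    t(s)  obj.x    obj.z    obj.vx   obj.vz 
     77  0.2271   +0.179  -0.013  +0.977  -0.496
    155  0.4572   +0.518  -0.185  +1.966  -0.997
    233  0.6873   +1.084  -0.472  +2.956  -1.499


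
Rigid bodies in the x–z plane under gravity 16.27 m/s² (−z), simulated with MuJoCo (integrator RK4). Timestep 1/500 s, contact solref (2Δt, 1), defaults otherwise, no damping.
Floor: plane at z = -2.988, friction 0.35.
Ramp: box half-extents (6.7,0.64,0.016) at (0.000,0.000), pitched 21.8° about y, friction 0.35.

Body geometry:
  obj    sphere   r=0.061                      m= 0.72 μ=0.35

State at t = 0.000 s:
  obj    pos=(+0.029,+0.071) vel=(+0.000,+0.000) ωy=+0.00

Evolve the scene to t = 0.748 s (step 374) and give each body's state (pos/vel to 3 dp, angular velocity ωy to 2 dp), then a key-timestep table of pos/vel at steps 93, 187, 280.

State at t = 0.748 s:
  obj    pos=(+1.150,-0.377) vel=(+2.997,-1.199) ωy=+52.92

Key-timestep trajectory:
   step    t(s)  obj.x    obj.z    obj.vx   obj.vz 
     93  0.1860   +0.098  +0.044  +0.745  -0.298
    187  0.3740   +0.309  -0.041  +1.499  -0.599
    280  0.5600   +0.657  -0.180  +2.244  -0.898


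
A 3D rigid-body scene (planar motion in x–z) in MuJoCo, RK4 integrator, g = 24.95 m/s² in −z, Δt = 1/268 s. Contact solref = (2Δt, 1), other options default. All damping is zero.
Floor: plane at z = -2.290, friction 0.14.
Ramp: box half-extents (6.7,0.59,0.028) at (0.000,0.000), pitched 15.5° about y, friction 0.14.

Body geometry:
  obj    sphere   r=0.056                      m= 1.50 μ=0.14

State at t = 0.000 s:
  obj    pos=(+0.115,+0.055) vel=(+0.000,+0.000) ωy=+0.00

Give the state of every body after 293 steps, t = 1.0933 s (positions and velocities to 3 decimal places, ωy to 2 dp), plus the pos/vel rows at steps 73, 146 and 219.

State at t = 1.0933 s:
  obj    pos=(+2.858,-0.705) vel=(+5.018,-1.392) ωy=+92.97

Key-timestep trajectory:
   step    t(s)  obj.x    obj.z    obj.vx   obj.vz 
     73  0.2724   +0.285  +0.008  +1.250  -0.347
    146  0.5448   +0.796  -0.134  +2.500  -0.693
    219  0.8172   +1.648  -0.370  +3.750  -1.040


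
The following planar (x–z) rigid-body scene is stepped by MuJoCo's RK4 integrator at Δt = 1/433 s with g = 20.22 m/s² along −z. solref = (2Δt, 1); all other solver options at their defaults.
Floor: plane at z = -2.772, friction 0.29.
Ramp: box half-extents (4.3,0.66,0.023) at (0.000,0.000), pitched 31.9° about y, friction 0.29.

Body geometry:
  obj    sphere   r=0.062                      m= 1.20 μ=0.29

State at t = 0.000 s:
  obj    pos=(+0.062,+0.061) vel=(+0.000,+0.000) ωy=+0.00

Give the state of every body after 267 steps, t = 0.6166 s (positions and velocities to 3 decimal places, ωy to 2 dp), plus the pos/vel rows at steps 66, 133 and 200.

State at t = 0.6166 s:
  obj    pos=(+1.294,-0.705) vel=(+3.996,-2.487) ωy=+75.89

Key-timestep trajectory:
   step    t(s)  obj.x    obj.z    obj.vx   obj.vz 
     66  0.1524   +0.138  +0.015  +0.988  -0.615
    133  0.3072   +0.368  -0.129  +1.990  -1.239
    200  0.4619   +0.754  -0.369  +2.993  -1.863


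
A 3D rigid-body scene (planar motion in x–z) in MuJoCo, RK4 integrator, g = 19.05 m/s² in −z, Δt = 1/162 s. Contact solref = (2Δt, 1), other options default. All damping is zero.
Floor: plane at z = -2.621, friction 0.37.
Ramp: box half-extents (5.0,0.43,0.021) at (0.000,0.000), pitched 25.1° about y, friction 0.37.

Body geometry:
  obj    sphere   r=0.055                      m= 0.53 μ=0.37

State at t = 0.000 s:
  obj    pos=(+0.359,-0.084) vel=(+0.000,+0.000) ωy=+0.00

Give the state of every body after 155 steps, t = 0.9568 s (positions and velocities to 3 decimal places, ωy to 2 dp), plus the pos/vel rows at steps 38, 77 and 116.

State at t = 0.9568 s:
  obj    pos=(+2.751,-1.205) vel=(+5.001,-2.343) ωy=+100.40

Key-timestep trajectory:
   step    t(s)  obj.x    obj.z    obj.vx   obj.vz 
     38  0.2346   +0.503  -0.152  +1.226  -0.574
     77  0.4753   +0.949  -0.361  +2.484  -1.164
    116  0.7160   +1.699  -0.712  +3.743  -1.753


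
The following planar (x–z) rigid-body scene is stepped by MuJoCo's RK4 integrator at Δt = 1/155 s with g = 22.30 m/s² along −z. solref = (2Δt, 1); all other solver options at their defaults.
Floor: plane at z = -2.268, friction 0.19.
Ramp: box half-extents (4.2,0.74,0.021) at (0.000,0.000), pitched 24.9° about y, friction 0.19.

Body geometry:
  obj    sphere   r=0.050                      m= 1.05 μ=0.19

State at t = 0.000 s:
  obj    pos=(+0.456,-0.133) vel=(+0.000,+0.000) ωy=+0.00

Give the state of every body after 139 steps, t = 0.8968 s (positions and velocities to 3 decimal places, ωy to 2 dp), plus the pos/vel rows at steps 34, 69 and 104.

State at t = 0.8968 s:
  obj    pos=(+2.902,-1.269) vel=(+5.455,-2.532) ωy=+120.24

Key-timestep trajectory:
   step    t(s)  obj.x    obj.z    obj.vx   obj.vz 
     34  0.2194   +0.602  -0.201  +1.335  -0.620
     69  0.4452   +1.059  -0.413  +2.708  -1.257
    104  0.6710   +1.826  -0.769  +4.082  -1.895


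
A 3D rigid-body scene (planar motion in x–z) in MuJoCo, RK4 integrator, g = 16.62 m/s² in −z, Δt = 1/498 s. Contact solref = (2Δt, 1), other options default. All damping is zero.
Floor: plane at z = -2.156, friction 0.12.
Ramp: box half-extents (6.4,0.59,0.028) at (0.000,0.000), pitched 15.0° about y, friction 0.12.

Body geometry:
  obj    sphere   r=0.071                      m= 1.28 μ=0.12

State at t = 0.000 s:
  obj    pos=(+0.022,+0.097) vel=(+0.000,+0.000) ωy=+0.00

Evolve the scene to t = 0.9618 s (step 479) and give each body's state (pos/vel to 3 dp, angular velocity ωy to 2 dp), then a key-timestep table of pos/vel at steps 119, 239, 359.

State at t = 0.9618 s:
  obj    pos=(+1.395,-0.271) vel=(+2.855,-0.765) ωy=+41.62

Key-timestep trajectory:
   step    t(s)  obj.x    obj.z    obj.vx   obj.vz 
    119  0.2390   +0.107  +0.074  +0.709  -0.190
    239  0.4799   +0.364  +0.005  +1.424  -0.382
    359  0.7209   +0.793  -0.110  +2.140  -0.573


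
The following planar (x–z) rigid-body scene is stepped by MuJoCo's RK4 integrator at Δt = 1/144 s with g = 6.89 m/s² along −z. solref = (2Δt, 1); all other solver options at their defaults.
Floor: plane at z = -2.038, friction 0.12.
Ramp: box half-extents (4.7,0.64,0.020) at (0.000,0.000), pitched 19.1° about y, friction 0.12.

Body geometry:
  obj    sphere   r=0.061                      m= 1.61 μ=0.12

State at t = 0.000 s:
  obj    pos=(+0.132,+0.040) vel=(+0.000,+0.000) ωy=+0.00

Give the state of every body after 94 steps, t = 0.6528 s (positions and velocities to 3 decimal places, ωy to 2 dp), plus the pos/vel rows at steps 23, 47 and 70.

State at t = 0.6528 s:
  obj    pos=(+0.456,-0.072) vel=(+0.994,-0.344) ωy=+17.22

Key-timestep trajectory:
   step    t(s)  obj.x    obj.z    obj.vx   obj.vz 
     23  0.1597   +0.151  +0.033  +0.243  -0.084
     47  0.3264   +0.213  +0.012  +0.497  -0.172
     70  0.4861   +0.312  -0.022  +0.740  -0.256


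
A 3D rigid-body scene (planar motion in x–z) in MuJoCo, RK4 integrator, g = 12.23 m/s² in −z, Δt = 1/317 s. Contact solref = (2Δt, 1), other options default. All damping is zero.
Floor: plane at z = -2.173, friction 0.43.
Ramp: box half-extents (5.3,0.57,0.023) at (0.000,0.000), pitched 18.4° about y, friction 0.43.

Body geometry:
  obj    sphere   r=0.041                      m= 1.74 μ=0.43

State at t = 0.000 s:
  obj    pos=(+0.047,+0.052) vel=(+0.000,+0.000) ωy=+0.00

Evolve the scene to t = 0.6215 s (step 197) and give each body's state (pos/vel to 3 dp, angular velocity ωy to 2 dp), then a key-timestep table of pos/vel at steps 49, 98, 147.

State at t = 0.6215 s:
  obj    pos=(+0.552,-0.116) vel=(+1.626,-0.541) ωy=+41.79

Key-timestep trajectory:
   step    t(s)  obj.x    obj.z    obj.vx   obj.vz 
     49  0.1546   +0.078  +0.041  +0.405  -0.135
     98  0.3091   +0.172  +0.010  +0.809  -0.269
    147  0.4637   +0.328  -0.042  +1.213  -0.404


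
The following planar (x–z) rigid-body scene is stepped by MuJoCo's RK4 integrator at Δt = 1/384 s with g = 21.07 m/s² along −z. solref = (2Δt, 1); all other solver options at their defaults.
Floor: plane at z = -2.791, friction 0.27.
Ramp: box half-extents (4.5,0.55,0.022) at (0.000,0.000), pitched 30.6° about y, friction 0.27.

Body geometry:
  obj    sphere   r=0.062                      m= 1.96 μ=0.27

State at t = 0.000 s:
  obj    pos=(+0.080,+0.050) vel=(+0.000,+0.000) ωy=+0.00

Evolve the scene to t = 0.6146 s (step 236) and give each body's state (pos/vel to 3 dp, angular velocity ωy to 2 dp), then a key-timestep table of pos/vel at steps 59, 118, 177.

State at t = 0.6146 s:
  obj    pos=(+1.326,-0.686) vel=(+4.053,-2.397) ωy=+75.93

Key-timestep trajectory:
   step    t(s)  obj.x    obj.z    obj.vx   obj.vz 
     59  0.1536   +0.158  +0.004  +1.013  -0.599
    118  0.3073   +0.392  -0.134  +2.027  -1.199
    177  0.4609   +0.781  -0.364  +3.040  -1.798


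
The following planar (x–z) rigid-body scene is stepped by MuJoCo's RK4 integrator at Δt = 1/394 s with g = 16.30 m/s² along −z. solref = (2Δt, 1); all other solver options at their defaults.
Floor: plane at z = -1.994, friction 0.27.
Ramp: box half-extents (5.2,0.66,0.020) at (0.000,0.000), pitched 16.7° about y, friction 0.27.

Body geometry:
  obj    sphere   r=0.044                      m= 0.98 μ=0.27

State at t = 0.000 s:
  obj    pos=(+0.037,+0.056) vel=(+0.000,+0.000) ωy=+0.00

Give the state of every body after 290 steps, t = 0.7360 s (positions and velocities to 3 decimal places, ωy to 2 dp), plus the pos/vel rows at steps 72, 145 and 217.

State at t = 0.7360 s:
  obj    pos=(+0.905,-0.205) vel=(+2.359,-0.708) ωy=+55.96

Key-timestep trajectory:
   step    t(s)  obj.x    obj.z    obj.vx   obj.vz 
     72  0.1827   +0.090  +0.040  +0.586  -0.176
    145  0.3680   +0.254  -0.009  +1.179  -0.354
    217  0.5508   +0.523  -0.090  +1.765  -0.530


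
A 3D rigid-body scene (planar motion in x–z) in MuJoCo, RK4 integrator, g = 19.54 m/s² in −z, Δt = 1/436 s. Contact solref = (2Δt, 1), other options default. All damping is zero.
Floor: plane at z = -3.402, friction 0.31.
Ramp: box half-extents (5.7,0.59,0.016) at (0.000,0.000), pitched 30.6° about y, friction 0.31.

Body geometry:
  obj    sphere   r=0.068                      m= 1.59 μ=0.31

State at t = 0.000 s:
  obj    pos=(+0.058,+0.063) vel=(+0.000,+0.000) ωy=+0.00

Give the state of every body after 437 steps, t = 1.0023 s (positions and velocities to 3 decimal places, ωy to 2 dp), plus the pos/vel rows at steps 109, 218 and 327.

State at t = 1.0023 s:
  obj    pos=(+3.130,-1.753) vel=(+6.130,-3.625) ωy=+104.71

Key-timestep trajectory:
   step    t(s)  obj.x    obj.z    obj.vx   obj.vz 
    109  0.2500   +0.249  -0.050  +1.529  -0.904
    218  0.5000   +0.823  -0.389  +3.058  -1.808
    327  0.7500   +1.778  -0.954  +4.587  -2.713


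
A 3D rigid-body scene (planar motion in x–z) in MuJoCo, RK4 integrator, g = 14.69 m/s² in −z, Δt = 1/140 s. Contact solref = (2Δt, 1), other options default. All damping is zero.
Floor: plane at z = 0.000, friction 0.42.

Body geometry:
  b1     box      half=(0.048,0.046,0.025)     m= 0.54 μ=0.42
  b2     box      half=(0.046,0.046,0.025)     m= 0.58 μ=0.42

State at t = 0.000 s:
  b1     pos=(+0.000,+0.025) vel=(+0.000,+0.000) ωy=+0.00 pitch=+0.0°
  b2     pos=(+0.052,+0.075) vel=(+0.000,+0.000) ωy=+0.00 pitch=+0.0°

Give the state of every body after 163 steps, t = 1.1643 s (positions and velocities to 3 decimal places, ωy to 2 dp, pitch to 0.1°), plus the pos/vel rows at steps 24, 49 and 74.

State at t = 1.1643 s:
  b1     pos=(+0.000,+0.025) vel=(+0.000,+0.000) ωy=+0.00 pitch=+0.0°
  b2     pos=(+0.171,+0.025) vel=(+0.000,+0.000) ωy=+0.00 pitch=+180.0°

Key-timestep trajectory:
   step    t(s)  b1.x    b1.z    b1.vx   b1.vz   b2.x    b2.z    b2.vx   b2.vz 
     24  0.1714   +0.000  +0.025  +0.000  +0.000   +0.072  +0.061  +0.254  -0.447
     49  0.3500   +0.000  +0.025  +0.000  +0.000   +0.118  +0.052  +0.103  +0.013
     74  0.5286   +0.000  +0.025  +0.000  +0.000   +0.147  +0.046  +0.338  -0.218


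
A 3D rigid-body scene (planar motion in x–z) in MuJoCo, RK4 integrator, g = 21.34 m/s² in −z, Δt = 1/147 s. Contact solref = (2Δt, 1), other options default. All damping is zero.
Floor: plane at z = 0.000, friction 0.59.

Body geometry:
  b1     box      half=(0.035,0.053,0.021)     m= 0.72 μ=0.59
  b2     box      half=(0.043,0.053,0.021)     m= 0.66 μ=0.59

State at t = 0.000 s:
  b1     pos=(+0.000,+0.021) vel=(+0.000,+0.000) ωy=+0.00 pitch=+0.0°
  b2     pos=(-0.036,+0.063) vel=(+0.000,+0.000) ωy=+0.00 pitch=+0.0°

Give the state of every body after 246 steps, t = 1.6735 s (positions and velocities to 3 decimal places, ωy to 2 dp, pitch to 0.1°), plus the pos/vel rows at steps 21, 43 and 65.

State at t = 1.6735 s:
  b1     pos=(+0.000,+0.021) vel=(+0.000,+0.000) ωy=+0.00 pitch=+0.0°
  b2     pos=(-0.142,+0.021) vel=(+0.000,+0.000) ωy=+0.00 pitch=+180.0°

Key-timestep trajectory:
   step    t(s)  b1.x    b1.z    b1.vx   b1.vz   b2.x    b2.z    b2.vx   b2.vz 
     21  0.1429   +0.000  +0.021  +0.001  +0.000   -0.043  +0.061  -0.141  -0.052
     43  0.2925   +0.000  +0.021  +0.000  +0.000   -0.089  +0.047  -0.223  +0.063
     65  0.4422   +0.000  +0.021  +0.000  +0.000   -0.129  +0.035  -0.501  -0.451
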